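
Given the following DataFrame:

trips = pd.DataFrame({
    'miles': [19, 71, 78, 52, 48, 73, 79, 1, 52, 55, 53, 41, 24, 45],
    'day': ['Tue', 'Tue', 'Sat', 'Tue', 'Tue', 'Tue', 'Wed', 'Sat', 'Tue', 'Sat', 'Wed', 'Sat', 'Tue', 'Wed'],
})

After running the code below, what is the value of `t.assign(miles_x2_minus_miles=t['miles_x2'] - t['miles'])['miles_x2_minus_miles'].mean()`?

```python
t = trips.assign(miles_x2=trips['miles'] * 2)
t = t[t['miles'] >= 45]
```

60.6

add column miles_x2 = trips['miles'] * 2:
    miles  day  miles_x2
0      19  Tue        38
1      71  Tue       142
2      78  Sat       156
3      52  Tue       104
4      48  Tue        96
5      73  Tue       146
6      79  Wed       158
7       1  Sat         2
8      52  Tue       104
9      55  Sat       110
10     53  Wed       106
11     41  Sat        82
12     24  Tue        48
13     45  Wed        90
filter rows where miles >= 45:
    miles  day  miles_x2
1      71  Tue       142
2      78  Sat       156
3      52  Tue       104
4      48  Tue        96
5      73  Tue       146
6      79  Wed       158
8      52  Tue       104
9      55  Sat       110
10     53  Wed       106
13     45  Wed        90
add column miles_x2_minus_miles = t['miles_x2'] - t['miles']:
    miles  day  miles_x2  miles_x2_minus_miles
1      71  Tue       142                    71
2      78  Sat       156                    78
3      52  Tue       104                    52
4      48  Tue        96                    48
5      73  Tue       146                    73
6      79  Wed       158                    79
8      52  Tue       104                    52
9      55  Sat       110                    55
10     53  Wed       106                    53
13     45  Wed        90                    45
Then the mean of column 'miles_x2_minus_miles': 60.6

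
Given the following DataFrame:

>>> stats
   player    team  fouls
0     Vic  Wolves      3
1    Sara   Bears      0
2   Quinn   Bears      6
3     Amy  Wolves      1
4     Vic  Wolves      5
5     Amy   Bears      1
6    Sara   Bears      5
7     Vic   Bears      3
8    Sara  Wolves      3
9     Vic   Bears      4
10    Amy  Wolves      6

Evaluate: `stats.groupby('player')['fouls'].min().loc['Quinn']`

6

group by player, min of fouls:
player
Amy      1
Quinn    6
Sara     0
Vic      3
Name: fouls, dtype: int64
Taking the value at index 'Quinn' gives 6.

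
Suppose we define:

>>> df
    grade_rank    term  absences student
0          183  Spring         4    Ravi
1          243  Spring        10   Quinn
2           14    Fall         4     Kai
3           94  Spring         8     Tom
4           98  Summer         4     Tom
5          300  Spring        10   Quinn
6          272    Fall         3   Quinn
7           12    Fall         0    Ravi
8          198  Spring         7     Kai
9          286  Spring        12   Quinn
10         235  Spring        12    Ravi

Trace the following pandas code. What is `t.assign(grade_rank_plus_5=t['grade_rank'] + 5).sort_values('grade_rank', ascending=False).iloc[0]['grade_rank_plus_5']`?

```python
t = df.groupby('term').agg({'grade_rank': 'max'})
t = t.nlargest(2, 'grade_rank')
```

305

group by term, max of grade_rank:
        grade_rank
term              
Fall           272
Spring         300
Summer          98
take 2 rows with largest grade_rank:
        grade_rank
term              
Spring         300
Fall           272
add column grade_rank_plus_5 = t['grade_rank'] + 5:
        grade_rank  grade_rank_plus_5
term                                 
Spring         300                305
Fall           272                277
sort by grade_rank descending:
        grade_rank  grade_rank_plus_5
term                                 
Spring         300                305
Fall           272                277
Hence 305.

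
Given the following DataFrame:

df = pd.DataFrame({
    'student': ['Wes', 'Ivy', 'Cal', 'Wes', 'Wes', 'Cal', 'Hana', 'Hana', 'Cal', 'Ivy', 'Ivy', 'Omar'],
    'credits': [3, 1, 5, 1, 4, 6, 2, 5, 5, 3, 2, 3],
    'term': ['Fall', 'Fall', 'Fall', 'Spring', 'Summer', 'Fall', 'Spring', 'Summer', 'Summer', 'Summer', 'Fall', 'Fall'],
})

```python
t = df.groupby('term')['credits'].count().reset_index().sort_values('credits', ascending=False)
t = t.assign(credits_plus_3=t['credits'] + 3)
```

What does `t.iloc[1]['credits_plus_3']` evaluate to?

7

group by term, count of credits:
term
Fall      6
Spring    2
Summer    4
Name: credits, dtype: int64
reset_index():
     term  credits
0    Fall        6
1  Spring        2
2  Summer        4
sort by credits descending:
     term  credits
0    Fall        6
2  Summer        4
1  Spring        2
add column credits_plus_3 = t['credits'] + 3:
     term  credits  credits_plus_3
0    Fall        6               9
2  Summer        4               7
1  Spring        2               5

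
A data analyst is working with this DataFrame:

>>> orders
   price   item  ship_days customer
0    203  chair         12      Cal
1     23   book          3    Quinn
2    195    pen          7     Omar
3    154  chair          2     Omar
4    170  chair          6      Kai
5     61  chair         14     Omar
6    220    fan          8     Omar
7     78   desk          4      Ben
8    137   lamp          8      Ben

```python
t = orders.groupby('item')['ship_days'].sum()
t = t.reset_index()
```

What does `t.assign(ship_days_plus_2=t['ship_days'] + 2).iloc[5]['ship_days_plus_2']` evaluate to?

9

group by item, sum of ship_days:
item
book      3
chair    34
desk      4
fan       8
lamp      8
pen       7
Name: ship_days, dtype: int64
reset_index():
    item  ship_days
0   book          3
1  chair         34
2   desk          4
3    fan          8
4   lamp          8
5    pen          7
add column ship_days_plus_2 = t['ship_days'] + 2:
    item  ship_days  ship_days_plus_2
0   book          3                 5
1  chair         34                36
2   desk          4                 6
3    fan          8                10
4   lamp          8                10
5    pen          7                 9
Then the value at position 5, column 'ship_days_plus_2': 9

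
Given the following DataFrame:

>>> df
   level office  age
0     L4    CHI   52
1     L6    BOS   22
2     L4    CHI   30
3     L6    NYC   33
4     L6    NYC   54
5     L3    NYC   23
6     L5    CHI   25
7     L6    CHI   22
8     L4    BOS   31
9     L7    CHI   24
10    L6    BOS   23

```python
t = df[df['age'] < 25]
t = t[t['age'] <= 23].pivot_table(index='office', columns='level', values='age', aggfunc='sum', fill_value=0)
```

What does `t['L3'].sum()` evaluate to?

filter rows where age < 25:
   level office  age
1     L6    BOS   22
5     L3    NYC   23
7     L6    CHI   22
9     L7    CHI   24
10    L6    BOS   23
filter rows where age <= 23:
   level office  age
1     L6    BOS   22
5     L3    NYC   23
7     L6    CHI   22
10    L6    BOS   23
pivot: rows=office, cols=level, sum(age):
level   L3  L6
office        
BOS      0  45
CHI      0  22
NYC     23   0

23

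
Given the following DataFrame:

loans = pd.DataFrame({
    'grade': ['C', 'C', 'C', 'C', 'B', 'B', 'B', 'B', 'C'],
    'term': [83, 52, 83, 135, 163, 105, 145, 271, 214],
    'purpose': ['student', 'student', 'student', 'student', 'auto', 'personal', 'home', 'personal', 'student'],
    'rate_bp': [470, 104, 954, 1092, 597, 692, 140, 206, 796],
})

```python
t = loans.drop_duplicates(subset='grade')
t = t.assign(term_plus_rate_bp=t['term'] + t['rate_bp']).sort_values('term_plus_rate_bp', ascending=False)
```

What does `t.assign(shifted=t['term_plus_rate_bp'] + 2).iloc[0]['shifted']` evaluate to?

762

drop duplicate grade (keep=first):
  grade  term  purpose  rate_bp
0     C    83  student      470
4     B   163     auto      597
add column term_plus_rate_bp = t['term'] + t['rate_bp']:
  grade  term  purpose  rate_bp  term_plus_rate_bp
0     C    83  student      470                553
4     B   163     auto      597                760
sort by term_plus_rate_bp descending:
  grade  term  purpose  rate_bp  term_plus_rate_bp
4     B   163     auto      597                760
0     C    83  student      470                553
add column shifted = t['term_plus_rate_bp'] + 2:
  grade  term  purpose  rate_bp  term_plus_rate_bp  shifted
4     B   163     auto      597                760      762
0     C    83  student      470                553      555
So iloc[0]['shifted'] = 762.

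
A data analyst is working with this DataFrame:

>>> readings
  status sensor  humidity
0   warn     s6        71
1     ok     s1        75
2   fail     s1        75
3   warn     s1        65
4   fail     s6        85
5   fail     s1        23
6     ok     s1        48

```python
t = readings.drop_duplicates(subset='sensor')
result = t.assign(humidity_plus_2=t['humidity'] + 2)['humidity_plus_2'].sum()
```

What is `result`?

drop duplicate sensor (keep=first):
  status sensor  humidity
0   warn     s6        71
1     ok     s1        75
add column humidity_plus_2 = t['humidity'] + 2:
  status sensor  humidity  humidity_plus_2
0   warn     s6        71               73
1     ok     s1        75               77
Reading off the sum of column 'humidity_plus_2', we get 150.

150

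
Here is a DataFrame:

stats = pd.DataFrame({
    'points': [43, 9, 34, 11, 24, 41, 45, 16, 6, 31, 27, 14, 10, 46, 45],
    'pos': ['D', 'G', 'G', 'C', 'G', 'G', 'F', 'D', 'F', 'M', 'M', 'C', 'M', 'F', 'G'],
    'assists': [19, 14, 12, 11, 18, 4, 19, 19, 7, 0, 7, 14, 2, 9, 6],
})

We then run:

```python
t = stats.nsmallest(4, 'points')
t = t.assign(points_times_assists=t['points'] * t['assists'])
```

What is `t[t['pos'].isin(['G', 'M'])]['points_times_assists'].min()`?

20

take 4 rows with smallest points:
    points pos  assists
8        6   F        7
1        9   G       14
12      10   M        2
3       11   C       11
add column points_times_assists = t['points'] * t['assists']:
    points pos  assists  points_times_assists
8        6   F        7                    42
1        9   G       14                   126
12      10   M        2                    20
3       11   C       11                   121
filter rows where pos in ['G', 'M']:
    points pos  assists  points_times_assists
1        9   G       14                   126
12      10   M        2                    20
The min of column 'points_times_assists' is 20.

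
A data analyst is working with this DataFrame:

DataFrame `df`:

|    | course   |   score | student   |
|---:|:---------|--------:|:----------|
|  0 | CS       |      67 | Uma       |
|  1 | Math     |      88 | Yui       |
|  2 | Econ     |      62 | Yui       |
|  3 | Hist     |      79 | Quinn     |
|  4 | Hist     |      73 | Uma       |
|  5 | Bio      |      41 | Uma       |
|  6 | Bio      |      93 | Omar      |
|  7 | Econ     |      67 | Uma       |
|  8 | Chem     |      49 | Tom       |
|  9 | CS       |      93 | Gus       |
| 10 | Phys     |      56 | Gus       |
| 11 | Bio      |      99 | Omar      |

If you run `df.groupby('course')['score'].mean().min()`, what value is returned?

group by course, mean of score:
course
Bio     77.666667
CS      80.000000
Chem    49.000000
Econ    64.500000
Hist    76.000000
Math    88.000000
Phys    56.000000
Name: score, dtype: float64
Finally, min of the resulting series = 49.0.

49.0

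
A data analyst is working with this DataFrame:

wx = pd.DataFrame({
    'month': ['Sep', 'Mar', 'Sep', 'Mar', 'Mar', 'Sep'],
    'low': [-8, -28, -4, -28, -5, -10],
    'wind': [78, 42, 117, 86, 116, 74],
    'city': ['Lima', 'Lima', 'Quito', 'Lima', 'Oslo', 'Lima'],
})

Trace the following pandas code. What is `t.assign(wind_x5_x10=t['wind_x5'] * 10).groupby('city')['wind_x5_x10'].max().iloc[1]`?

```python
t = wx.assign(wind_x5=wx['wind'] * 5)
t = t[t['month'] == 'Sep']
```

add column wind_x5 = wx['wind'] * 5:
  month  low  wind   city  wind_x5
0   Sep   -8    78   Lima      390
1   Mar  -28    42   Lima      210
2   Sep   -4   117  Quito      585
3   Mar  -28    86   Lima      430
4   Mar   -5   116   Oslo      580
5   Sep  -10    74   Lima      370
filter rows where month == 'Sep':
  month  low  wind   city  wind_x5
0   Sep   -8    78   Lima      390
2   Sep   -4   117  Quito      585
5   Sep  -10    74   Lima      370
add column wind_x5_x10 = t['wind_x5'] * 10:
  month  low  wind   city  wind_x5  wind_x5_x10
0   Sep   -8    78   Lima      390         3900
2   Sep   -4   117  Quito      585         5850
5   Sep  -10    74   Lima      370         3700
group by city, max of wind_x5_x10:
city
Lima     3900
Quito    5850
Name: wind_x5_x10, dtype: int64
Reading off the value at position 1, we get 5850.

5850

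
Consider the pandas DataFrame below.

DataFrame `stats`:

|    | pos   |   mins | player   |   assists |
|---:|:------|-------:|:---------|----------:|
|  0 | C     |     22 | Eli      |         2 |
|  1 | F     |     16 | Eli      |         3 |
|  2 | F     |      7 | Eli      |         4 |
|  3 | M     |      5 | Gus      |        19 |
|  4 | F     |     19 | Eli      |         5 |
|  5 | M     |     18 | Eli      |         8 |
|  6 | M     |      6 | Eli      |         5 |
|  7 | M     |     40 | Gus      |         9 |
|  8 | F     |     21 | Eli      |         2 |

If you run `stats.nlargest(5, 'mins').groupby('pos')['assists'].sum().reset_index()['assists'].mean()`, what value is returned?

take 5 rows with largest mins:
  pos  mins player  assists
7   M    40    Gus        9
0   C    22    Eli        2
8   F    21    Eli        2
4   F    19    Eli        5
5   M    18    Eli        8
group by pos, sum of assists:
pos
C     2
F     7
M    17
Name: assists, dtype: int64
reset_index():
  pos  assists
0   C        2
1   F        7
2   M       17
The mean of column 'assists' is 8.66666666667.

8.66666666667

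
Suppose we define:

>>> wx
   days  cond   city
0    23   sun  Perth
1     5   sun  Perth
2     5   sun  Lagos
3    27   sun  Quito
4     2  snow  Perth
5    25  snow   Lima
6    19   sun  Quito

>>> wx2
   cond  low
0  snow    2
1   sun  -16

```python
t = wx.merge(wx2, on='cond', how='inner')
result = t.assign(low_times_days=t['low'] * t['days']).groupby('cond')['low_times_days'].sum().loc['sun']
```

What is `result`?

-1264

merge on 'cond' (how='inner') → 7 rows:
   days  cond   city  low
0    23   sun  Perth  -16
1     5   sun  Perth  -16
2     5   sun  Lagos  -16
3    27   sun  Quito  -16
4     2  snow  Perth    2
5    25  snow   Lima    2
6    19   sun  Quito  -16
add column low_times_days = t['low'] * t['days']:
   days  cond   city  low  low_times_days
0    23   sun  Perth  -16            -368
1     5   sun  Perth  -16             -80
2     5   sun  Lagos  -16             -80
3    27   sun  Quito  -16            -432
4     2  snow  Perth    2               4
5    25  snow   Lima    2              50
6    19   sun  Quito  -16            -304
group by cond, sum of low_times_days:
cond
snow      54
sun    -1264
Name: low_times_days, dtype: int64
value at index 'sun' → -1264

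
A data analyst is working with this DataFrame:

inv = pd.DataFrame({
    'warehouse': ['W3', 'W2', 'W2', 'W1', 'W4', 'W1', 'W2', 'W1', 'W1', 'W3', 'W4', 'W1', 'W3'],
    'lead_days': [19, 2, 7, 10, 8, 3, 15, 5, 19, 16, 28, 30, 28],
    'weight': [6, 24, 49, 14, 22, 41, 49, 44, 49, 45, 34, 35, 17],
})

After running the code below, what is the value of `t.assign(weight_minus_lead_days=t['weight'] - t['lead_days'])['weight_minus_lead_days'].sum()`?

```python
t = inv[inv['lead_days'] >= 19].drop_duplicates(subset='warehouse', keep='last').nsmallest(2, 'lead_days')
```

-5

filter rows where lead_days >= 19:
   warehouse  lead_days  weight
0         W3         19       6
8         W1         19      49
10        W4         28      34
11        W1         30      35
12        W3         28      17
drop duplicate warehouse (keep=last):
   warehouse  lead_days  weight
10        W4         28      34
11        W1         30      35
12        W3         28      17
take 2 rows with smallest lead_days:
   warehouse  lead_days  weight
10        W4         28      34
12        W3         28      17
add column weight_minus_lead_days = t['weight'] - t['lead_days']:
   warehouse  lead_days  weight  weight_minus_lead_days
10        W4         28      34                       6
12        W3         28      17                     -11
So sum() = -5.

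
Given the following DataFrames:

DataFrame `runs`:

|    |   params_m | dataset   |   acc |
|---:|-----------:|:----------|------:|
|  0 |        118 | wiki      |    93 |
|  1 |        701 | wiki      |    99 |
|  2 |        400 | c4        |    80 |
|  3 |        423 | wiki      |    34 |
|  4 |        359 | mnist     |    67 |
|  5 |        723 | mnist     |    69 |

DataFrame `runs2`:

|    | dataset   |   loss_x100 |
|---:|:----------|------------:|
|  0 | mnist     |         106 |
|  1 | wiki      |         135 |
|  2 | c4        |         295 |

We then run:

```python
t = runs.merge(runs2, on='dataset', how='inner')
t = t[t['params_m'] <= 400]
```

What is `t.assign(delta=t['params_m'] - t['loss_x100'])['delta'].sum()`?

341

merge on 'dataset' (how='inner') → 6 rows:
   params_m dataset  acc  loss_x100
0       118    wiki   93        135
1       701    wiki   99        135
2       400      c4   80        295
3       423    wiki   34        135
4       359   mnist   67        106
5       723   mnist   69        106
filter rows where params_m <= 400:
   params_m dataset  acc  loss_x100
0       118    wiki   93        135
2       400      c4   80        295
4       359   mnist   67        106
add column delta = t['params_m'] - t['loss_x100']:
   params_m dataset  acc  loss_x100  delta
0       118    wiki   93        135    -17
2       400      c4   80        295    105
4       359   mnist   67        106    253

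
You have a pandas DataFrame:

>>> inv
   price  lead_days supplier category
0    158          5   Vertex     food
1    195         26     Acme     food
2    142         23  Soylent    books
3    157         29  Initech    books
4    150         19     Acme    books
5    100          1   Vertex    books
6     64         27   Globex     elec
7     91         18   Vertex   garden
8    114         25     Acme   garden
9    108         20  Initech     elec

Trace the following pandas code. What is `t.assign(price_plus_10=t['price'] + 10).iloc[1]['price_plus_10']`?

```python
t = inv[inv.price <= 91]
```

101

filter rows where price <= 91:
   price  lead_days supplier category
6     64         27   Globex     elec
7     91         18   Vertex   garden
add column price_plus_10 = t['price'] + 10:
   price  lead_days supplier category  price_plus_10
6     64         27   Globex     elec             74
7     91         18   Vertex   garden            101
Taking the value at position 1, column 'price_plus_10' gives 101.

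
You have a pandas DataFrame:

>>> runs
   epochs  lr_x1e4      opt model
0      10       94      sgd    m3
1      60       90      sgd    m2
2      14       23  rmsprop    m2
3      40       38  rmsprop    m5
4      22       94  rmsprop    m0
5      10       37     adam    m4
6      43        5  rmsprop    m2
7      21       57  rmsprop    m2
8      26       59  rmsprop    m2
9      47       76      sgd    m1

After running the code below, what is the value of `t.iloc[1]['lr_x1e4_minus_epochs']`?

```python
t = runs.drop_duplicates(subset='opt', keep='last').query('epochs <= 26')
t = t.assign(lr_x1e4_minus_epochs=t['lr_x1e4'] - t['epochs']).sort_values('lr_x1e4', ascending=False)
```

drop duplicate opt (keep=last):
   epochs  lr_x1e4      opt model
5      10       37     adam    m4
8      26       59  rmsprop    m2
9      47       76      sgd    m1
filter rows where epochs <= 26:
   epochs  lr_x1e4      opt model
5      10       37     adam    m4
8      26       59  rmsprop    m2
add column lr_x1e4_minus_epochs = t['lr_x1e4'] - t['epochs']:
   epochs  lr_x1e4      opt model  lr_x1e4_minus_epochs
5      10       37     adam    m4                    27
8      26       59  rmsprop    m2                    33
sort by lr_x1e4 descending:
   epochs  lr_x1e4      opt model  lr_x1e4_minus_epochs
8      26       59  rmsprop    m2                    33
5      10       37     adam    m4                    27
Taking the value at position 1, column 'lr_x1e4_minus_epochs' gives 27.

27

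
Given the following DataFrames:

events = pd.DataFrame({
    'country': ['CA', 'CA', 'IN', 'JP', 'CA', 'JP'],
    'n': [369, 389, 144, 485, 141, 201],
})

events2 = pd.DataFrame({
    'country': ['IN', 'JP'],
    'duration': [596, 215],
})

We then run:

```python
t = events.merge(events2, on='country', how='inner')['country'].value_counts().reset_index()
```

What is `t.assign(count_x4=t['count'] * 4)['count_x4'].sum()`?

merge on 'country' (how='inner') → 3 rows:
  country    n  duration
0      IN  144       596
1      JP  485       215
2      JP  201       215
value_counts of country:
country
JP    2
IN    1
Name: count, dtype: int64
reset_index():
  country  count
0      JP      2
1      IN      1
add column count_x4 = t['count'] * 4:
  country  count  count_x4
0      JP      2         8
1      IN      1         4
So sum() = 12.

12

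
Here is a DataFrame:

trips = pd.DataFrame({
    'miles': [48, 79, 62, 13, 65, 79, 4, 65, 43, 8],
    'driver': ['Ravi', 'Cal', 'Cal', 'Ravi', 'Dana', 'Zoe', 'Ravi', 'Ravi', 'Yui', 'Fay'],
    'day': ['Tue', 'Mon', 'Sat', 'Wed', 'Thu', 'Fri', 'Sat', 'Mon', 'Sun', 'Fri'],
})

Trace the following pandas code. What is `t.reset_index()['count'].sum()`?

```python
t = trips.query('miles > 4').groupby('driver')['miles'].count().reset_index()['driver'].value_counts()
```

6

filter rows where miles > 4:
   miles driver  day
0     48   Ravi  Tue
1     79    Cal  Mon
2     62    Cal  Sat
3     13   Ravi  Wed
4     65   Dana  Thu
5     79    Zoe  Fri
7     65   Ravi  Mon
8     43    Yui  Sun
9      8    Fay  Fri
group by driver, count of miles:
driver
Cal     2
Dana    1
Fay     1
Ravi    3
Yui     1
Zoe     1
Name: miles, dtype: int64
reset_index():
  driver  miles
0    Cal      2
1   Dana      1
2    Fay      1
3   Ravi      3
4    Yui      1
5    Zoe      1
value_counts of driver:
driver
Cal     1
Dana    1
Fay     1
Ravi    1
Yui     1
Zoe     1
Name: count, dtype: int64
reset_index():
  driver  count
0    Cal      1
1   Dana      1
2    Fay      1
3   Ravi      1
4    Yui      1
5    Zoe      1
Taking the sum of column 'count' gives 6.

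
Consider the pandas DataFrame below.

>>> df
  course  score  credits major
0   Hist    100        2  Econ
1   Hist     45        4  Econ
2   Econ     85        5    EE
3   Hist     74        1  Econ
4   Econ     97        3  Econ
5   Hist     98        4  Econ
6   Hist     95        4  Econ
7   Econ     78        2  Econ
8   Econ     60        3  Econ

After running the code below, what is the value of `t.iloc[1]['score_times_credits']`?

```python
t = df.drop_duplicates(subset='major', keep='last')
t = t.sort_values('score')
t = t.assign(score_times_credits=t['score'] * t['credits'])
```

425

drop duplicate major (keep=last):
  course  score  credits major
2   Econ     85        5    EE
8   Econ     60        3  Econ
sort by score:
  course  score  credits major
8   Econ     60        3  Econ
2   Econ     85        5    EE
add column score_times_credits = t['score'] * t['credits']:
  course  score  credits major  score_times_credits
8   Econ     60        3  Econ                  180
2   Econ     85        5    EE                  425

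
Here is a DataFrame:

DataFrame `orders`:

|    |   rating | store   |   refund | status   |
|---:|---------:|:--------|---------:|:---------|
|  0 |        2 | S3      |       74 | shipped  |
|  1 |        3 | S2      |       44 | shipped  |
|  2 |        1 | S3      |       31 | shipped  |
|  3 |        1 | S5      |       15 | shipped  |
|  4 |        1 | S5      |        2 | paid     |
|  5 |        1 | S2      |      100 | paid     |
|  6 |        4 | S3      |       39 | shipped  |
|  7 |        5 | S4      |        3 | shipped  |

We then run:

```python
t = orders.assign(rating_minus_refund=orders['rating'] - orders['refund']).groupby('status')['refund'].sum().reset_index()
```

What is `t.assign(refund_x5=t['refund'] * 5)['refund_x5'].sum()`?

1540

add column rating_minus_refund = orders['rating'] - orders['refund']:
   rating store  refund   status  rating_minus_refund
0       2    S3      74  shipped                  -72
1       3    S2      44  shipped                  -41
2       1    S3      31  shipped                  -30
3       1    S5      15  shipped                  -14
4       1    S5       2     paid                   -1
5       1    S2     100     paid                  -99
6       4    S3      39  shipped                  -35
7       5    S4       3  shipped                    2
group by status, sum of refund:
status
paid       102
shipped    206
Name: refund, dtype: int64
reset_index():
    status  refund
0     paid     102
1  shipped     206
add column refund_x5 = t['refund'] * 5:
    status  refund  refund_x5
0     paid     102        510
1  shipped     206       1030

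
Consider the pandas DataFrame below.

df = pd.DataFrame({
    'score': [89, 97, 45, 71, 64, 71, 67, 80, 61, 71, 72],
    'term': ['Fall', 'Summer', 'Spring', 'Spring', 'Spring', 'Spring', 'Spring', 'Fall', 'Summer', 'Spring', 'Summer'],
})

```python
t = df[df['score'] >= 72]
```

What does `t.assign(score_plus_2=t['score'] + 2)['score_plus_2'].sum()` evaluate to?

filter rows where score >= 72:
    score    term
0      89    Fall
1      97  Summer
7      80    Fall
10     72  Summer
add column score_plus_2 = t['score'] + 2:
    score    term  score_plus_2
0      89    Fall            91
1      97  Summer            99
7      80    Fall            82
10     72  Summer            74
Taking the sum of column 'score_plus_2' gives 346.

346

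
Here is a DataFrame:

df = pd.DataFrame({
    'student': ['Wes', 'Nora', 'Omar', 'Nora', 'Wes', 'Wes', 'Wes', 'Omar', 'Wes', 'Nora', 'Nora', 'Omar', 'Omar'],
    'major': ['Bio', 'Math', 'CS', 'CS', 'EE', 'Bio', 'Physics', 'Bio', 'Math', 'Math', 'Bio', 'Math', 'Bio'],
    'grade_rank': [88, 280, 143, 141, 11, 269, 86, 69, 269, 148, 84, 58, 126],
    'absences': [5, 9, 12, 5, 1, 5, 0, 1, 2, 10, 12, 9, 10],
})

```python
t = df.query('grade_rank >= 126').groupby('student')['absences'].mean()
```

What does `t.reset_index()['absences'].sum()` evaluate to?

22.5

filter rows where grade_rank >= 126:
   student major  grade_rank  absences
1     Nora  Math         280         9
2     Omar    CS         143        12
3     Nora    CS         141         5
5      Wes   Bio         269         5
8      Wes  Math         269         2
9     Nora  Math         148        10
12    Omar   Bio         126        10
group by student, mean of absences:
student
Nora     8.0
Omar    11.0
Wes      3.5
Name: absences, dtype: float64
reset_index():
  student  absences
0    Nora       8.0
1    Omar      11.0
2     Wes       3.5
Finally, sum of column 'absences' = 22.5.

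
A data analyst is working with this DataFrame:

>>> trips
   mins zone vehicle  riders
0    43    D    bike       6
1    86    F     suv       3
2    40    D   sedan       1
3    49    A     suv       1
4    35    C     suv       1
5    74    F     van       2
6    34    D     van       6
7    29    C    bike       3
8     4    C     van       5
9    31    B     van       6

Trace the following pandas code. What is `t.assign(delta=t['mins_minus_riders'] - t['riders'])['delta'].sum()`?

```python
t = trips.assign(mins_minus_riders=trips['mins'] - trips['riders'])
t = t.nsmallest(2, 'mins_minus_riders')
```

13

add column mins_minus_riders = trips['mins'] - trips['riders']:
   mins zone vehicle  riders  mins_minus_riders
0    43    D    bike       6                 37
1    86    F     suv       3                 83
2    40    D   sedan       1                 39
3    49    A     suv       1                 48
4    35    C     suv       1                 34
5    74    F     van       2                 72
6    34    D     van       6                 28
7    29    C    bike       3                 26
8     4    C     van       5                 -1
9    31    B     van       6                 25
take 2 rows with smallest mins_minus_riders:
   mins zone vehicle  riders  mins_minus_riders
8     4    C     van       5                 -1
9    31    B     van       6                 25
add column delta = t['mins_minus_riders'] - t['riders']:
   mins zone vehicle  riders  mins_minus_riders  delta
8     4    C     van       5                 -1     -6
9    31    B     van       6                 25     19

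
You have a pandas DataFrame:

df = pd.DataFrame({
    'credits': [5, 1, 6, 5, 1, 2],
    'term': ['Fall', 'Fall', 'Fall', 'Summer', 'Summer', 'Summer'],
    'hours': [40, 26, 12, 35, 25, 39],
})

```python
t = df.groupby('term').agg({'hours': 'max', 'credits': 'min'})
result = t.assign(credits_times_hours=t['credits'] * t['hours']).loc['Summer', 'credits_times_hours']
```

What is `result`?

group by term: max(hours), min(credits):
        hours  credits
term                  
Fall       40        1
Summer     39        1
add column credits_times_hours = t['credits'] * t['hours']:
        hours  credits  credits_times_hours
term                                       
Fall       40        1                   40
Summer     39        1                   39
Finally, value at row 'Summer', column 'credits_times_hours' = 39.

39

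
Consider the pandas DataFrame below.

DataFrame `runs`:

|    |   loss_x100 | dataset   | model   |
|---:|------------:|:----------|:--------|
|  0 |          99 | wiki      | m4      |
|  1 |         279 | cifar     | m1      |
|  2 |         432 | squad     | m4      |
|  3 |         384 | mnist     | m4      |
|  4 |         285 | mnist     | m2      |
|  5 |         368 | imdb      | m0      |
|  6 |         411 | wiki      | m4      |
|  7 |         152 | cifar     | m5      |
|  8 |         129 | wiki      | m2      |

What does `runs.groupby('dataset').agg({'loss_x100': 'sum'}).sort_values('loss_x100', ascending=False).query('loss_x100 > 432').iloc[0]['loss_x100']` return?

669

group by dataset, sum of loss_x100:
         loss_x100
dataset           
cifar          431
imdb           368
mnist          669
squad          432
wiki           639
sort by loss_x100 descending:
         loss_x100
dataset           
mnist          669
wiki           639
squad          432
cifar          431
imdb           368
filter rows where loss_x100 > 432:
         loss_x100
dataset           
mnist          669
wiki           639
Reading off the value at position 0, column 'loss_x100', we get 669.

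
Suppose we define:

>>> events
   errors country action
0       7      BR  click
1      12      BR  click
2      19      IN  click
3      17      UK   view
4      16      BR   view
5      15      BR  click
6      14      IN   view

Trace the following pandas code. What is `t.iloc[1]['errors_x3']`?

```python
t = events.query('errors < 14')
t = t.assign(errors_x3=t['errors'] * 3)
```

filter rows where errors < 14:
   errors country action
0       7      BR  click
1      12      BR  click
add column errors_x3 = t['errors'] * 3:
   errors country action  errors_x3
0       7      BR  click         21
1      12      BR  click         36
Taking the value at position 1, column 'errors_x3' gives 36.

36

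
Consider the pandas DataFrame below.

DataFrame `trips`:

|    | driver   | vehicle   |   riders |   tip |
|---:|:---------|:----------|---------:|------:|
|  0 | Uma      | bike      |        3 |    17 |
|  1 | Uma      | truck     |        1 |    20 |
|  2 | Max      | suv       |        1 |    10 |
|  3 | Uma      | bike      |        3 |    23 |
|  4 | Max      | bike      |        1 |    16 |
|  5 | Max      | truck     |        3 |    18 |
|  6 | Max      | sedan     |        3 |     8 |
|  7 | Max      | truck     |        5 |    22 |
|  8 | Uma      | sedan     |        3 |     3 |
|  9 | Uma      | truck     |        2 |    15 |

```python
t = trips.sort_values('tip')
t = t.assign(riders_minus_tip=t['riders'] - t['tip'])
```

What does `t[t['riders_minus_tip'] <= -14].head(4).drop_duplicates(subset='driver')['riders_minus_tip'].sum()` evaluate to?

-29

sort by tip:
  driver vehicle  riders  tip
8    Uma   sedan       3    3
6    Max   sedan       3    8
2    Max     suv       1   10
9    Uma   truck       2   15
4    Max    bike       1   16
0    Uma    bike       3   17
5    Max   truck       3   18
1    Uma   truck       1   20
7    Max   truck       5   22
3    Uma    bike       3   23
add column riders_minus_tip = t['riders'] - t['tip']:
  driver vehicle  riders  tip  riders_minus_tip
8    Uma   sedan       3    3                 0
6    Max   sedan       3    8                -5
2    Max     suv       1   10                -9
9    Uma   truck       2   15               -13
4    Max    bike       1   16               -15
0    Uma    bike       3   17               -14
5    Max   truck       3   18               -15
1    Uma   truck       1   20               -19
7    Max   truck       5   22               -17
3    Uma    bike       3   23               -20
filter rows where riders_minus_tip <= -14:
  driver vehicle  riders  tip  riders_minus_tip
4    Max    bike       1   16               -15
0    Uma    bike       3   17               -14
5    Max   truck       3   18               -15
1    Uma   truck       1   20               -19
7    Max   truck       5   22               -17
3    Uma    bike       3   23               -20
take first 4 rows:
  driver vehicle  riders  tip  riders_minus_tip
4    Max    bike       1   16               -15
0    Uma    bike       3   17               -14
5    Max   truck       3   18               -15
1    Uma   truck       1   20               -19
drop duplicate driver (keep=first):
  driver vehicle  riders  tip  riders_minus_tip
4    Max    bike       1   16               -15
0    Uma    bike       3   17               -14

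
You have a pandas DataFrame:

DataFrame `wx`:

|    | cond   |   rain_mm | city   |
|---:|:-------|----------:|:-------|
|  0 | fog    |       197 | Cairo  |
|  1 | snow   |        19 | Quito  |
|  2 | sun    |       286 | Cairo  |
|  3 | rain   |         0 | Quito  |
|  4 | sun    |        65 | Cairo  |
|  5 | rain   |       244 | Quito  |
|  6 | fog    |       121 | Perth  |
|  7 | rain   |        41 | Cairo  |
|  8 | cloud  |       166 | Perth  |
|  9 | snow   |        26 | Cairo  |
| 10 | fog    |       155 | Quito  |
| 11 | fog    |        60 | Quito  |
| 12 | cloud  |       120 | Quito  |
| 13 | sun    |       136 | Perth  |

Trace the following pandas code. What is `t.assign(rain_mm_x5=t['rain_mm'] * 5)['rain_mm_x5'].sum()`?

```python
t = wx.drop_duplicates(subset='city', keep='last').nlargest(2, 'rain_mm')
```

1280

drop duplicate city (keep=last):
     cond  rain_mm   city
9    snow       26  Cairo
12  cloud      120  Quito
13    sun      136  Perth
take 2 rows with largest rain_mm:
     cond  rain_mm   city
13    sun      136  Perth
12  cloud      120  Quito
add column rain_mm_x5 = t['rain_mm'] * 5:
     cond  rain_mm   city  rain_mm_x5
13    sun      136  Perth         680
12  cloud      120  Quito         600
Hence 1280.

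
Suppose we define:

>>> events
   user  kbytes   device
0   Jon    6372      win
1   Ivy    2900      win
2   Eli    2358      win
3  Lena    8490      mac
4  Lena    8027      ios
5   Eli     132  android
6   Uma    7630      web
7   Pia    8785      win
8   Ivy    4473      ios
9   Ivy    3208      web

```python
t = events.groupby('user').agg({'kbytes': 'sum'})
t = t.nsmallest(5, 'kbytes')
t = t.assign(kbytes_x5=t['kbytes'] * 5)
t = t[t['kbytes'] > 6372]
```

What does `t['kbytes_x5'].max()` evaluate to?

group by user, sum of kbytes:
      kbytes
user        
Eli     2490
Ivy    10581
Jon     6372
Lena   16517
Pia     8785
Uma     7630
take 5 rows with smallest kbytes:
      kbytes
user        
Eli     2490
Jon     6372
Uma     7630
Pia     8785
Ivy    10581
add column kbytes_x5 = t['kbytes'] * 5:
      kbytes  kbytes_x5
user                   
Eli     2490      12450
Jon     6372      31860
Uma     7630      38150
Pia     8785      43925
Ivy    10581      52905
filter rows where kbytes > 6372:
      kbytes  kbytes_x5
user                   
Uma     7630      38150
Pia     8785      43925
Ivy    10581      52905
The max of column 'kbytes_x5' is 52905.

52905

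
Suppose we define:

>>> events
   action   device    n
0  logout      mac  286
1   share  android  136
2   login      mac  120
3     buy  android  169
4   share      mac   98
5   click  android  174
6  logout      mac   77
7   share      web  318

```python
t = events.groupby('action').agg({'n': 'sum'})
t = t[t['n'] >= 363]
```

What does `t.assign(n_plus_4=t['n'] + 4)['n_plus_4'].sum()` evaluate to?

923

group by action, sum of n:
          n
action     
buy     169
click   174
login   120
logout  363
share   552
filter rows where n >= 363:
          n
action     
logout  363
share   552
add column n_plus_4 = t['n'] + 4:
          n  n_plus_4
action               
logout  363       367
share   552       556
Then the sum of column 'n_plus_4': 923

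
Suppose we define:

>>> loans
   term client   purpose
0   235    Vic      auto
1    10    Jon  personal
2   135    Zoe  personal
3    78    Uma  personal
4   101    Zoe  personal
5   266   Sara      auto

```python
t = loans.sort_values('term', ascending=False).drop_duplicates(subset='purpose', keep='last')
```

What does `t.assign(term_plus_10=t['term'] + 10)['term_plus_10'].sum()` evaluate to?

265

sort by term descending:
   term client   purpose
5   266   Sara      auto
0   235    Vic      auto
2   135    Zoe  personal
4   101    Zoe  personal
3    78    Uma  personal
1    10    Jon  personal
drop duplicate purpose (keep=last):
   term client   purpose
0   235    Vic      auto
1    10    Jon  personal
add column term_plus_10 = t['term'] + 10:
   term client   purpose  term_plus_10
0   235    Vic      auto           245
1    10    Jon  personal            20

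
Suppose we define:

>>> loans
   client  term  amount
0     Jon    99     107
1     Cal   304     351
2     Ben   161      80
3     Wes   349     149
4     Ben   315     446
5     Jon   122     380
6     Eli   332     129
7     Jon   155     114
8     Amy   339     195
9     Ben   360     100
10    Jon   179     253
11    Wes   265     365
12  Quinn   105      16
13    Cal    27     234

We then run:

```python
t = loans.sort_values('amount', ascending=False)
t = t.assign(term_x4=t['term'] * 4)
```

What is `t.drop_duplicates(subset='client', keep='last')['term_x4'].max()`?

1396

sort by amount descending:
   client  term  amount
4     Ben   315     446
5     Jon   122     380
11    Wes   265     365
1     Cal   304     351
10    Jon   179     253
13    Cal    27     234
8     Amy   339     195
3     Wes   349     149
6     Eli   332     129
7     Jon   155     114
0     Jon    99     107
9     Ben   360     100
2     Ben   161      80
12  Quinn   105      16
add column term_x4 = t['term'] * 4:
   client  term  amount  term_x4
4     Ben   315     446     1260
5     Jon   122     380      488
11    Wes   265     365     1060
1     Cal   304     351     1216
10    Jon   179     253      716
13    Cal    27     234      108
8     Amy   339     195     1356
3     Wes   349     149     1396
6     Eli   332     129     1328
7     Jon   155     114      620
0     Jon    99     107      396
9     Ben   360     100     1440
2     Ben   161      80      644
12  Quinn   105      16      420
drop duplicate client (keep=last):
   client  term  amount  term_x4
13    Cal    27     234      108
8     Amy   339     195     1356
3     Wes   349     149     1396
6     Eli   332     129     1328
0     Jon    99     107      396
2     Ben   161      80      644
12  Quinn   105      16      420
Reading off the max of column 'term_x4', we get 1396.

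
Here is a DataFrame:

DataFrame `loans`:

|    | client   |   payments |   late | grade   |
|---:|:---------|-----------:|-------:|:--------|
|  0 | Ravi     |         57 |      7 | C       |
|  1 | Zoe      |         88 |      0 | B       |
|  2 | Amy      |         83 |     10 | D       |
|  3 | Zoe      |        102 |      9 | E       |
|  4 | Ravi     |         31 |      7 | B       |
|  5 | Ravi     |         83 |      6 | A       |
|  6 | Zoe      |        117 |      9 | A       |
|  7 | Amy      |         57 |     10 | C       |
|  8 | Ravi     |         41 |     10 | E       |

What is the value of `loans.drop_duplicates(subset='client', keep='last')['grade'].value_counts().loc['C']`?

1

drop duplicate client (keep=last):
  client  payments  late grade
6    Zoe       117     9     A
7    Amy        57    10     C
8   Ravi        41    10     E
value_counts of grade:
grade
A    1
C    1
E    1
Name: count, dtype: int64
Then the value at index 'C': 1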